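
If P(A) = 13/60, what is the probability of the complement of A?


P(A') = 1 - P(A) = 1 - 13/60 = 47/60

47/60


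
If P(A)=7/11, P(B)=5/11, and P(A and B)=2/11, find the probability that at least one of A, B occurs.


P(A∪B) = P(A) + P(B) - P(A∩B)
= 7/11 + 5/11 - 2/11 = 10/11

10/11


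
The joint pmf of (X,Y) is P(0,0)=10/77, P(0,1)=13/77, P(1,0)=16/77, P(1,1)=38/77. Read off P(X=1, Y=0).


Read from table: P(X=1, Y=0) = 16/77

16/77


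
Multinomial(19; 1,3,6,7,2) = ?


19! = 121645100408832000
Denominator: 1!=1 * 3!=6 * 6!=720 * 7!=5040 * 2!=2
Coefficient = 121645100408832000 / 43545600 = 2793510720

2793510720


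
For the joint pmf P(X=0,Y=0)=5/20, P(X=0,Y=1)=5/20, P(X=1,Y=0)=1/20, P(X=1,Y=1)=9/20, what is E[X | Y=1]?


P(Y=1) = 14/20
E[X|Y=1] = (0*5 + 1*9)/14 = 9/14

9/14


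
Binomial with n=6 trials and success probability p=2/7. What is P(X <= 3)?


P(X<=3) = P(X=0) + P(X=1) + P(X=2) + P(X=3)
= 15625/117649 + 37500/117649 + 37500/117649 + 20000/117649
= 110625/117649

110625/117649


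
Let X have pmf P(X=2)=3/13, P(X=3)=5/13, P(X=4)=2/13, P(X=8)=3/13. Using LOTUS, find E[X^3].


E[X^3] = sum(g(x)*P(x))
= 8*3/13 + 27*5/13 + 64*2/13 + 512*3/13
= 1823/13

1823/13


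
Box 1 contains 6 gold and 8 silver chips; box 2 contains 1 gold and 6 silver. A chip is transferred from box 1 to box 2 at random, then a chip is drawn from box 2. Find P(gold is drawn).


P(transfer gold) = 6/14 = 3/7; P(transfer silver) = 4/7
If gold transferred: Urn II has 2 gold of 8, so P(gold|gold moved) = 1/4
If silver transferred: Urn II has 1 gold of 8, so P(gold|silver moved) = 1/8
By total probability: P(gold) = 3/7*1/4 + 4/7*1/8 = 5/28

5/28


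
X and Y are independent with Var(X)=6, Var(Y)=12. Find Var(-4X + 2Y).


Independence => Cov(X,Y)=0
Var(-4X + 2Y) = (-4)^2*Var(X) + 2^2*Var(Y)
= 16*6 + 4*12 = 144

144


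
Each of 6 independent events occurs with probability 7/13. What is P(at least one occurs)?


P(at least one) = 1 - P(none)
P(none) = (1 - 7/13)^6 = (6/13)^6 = 46656/4826809
P(at least one) = 1 - 46656/4826809 = 4780153/4826809

4780153/4826809


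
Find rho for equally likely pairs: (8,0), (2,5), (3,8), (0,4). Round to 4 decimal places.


Cov(X,Y) = -5.3125, Var(X) = 8.6875, Var(Y) = 8.1875
rho = Cov/(sqrt(VarX)*sqrt(VarY)) = -0.6299

-0.6299


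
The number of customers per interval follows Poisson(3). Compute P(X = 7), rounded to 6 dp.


P(X=7) = e^(-3) * 3^7 / 7!
≈ 0.04978706837 * 2187 / 5040
≈ 0.021604

0.021604


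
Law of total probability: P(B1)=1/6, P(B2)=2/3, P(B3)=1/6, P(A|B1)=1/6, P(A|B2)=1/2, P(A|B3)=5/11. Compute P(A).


P(A) = P(A|B1)P(B1) + P(A|B2)P(B2) + P(A|B3)P(B3)
= 1/6*1/6 + 1/2*2/3 + 5/11*1/6
= 1/36 + 1/3 + 5/66 = 173/396

173/396


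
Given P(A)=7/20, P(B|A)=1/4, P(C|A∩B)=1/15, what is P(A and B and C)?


P(A∩B∩C) = P(A) * P(B|A) * P(C|A∩B)
= 7/20 * 1/4 * 1/15
= 7/80 * 1/15 = 7/1200

7/1200


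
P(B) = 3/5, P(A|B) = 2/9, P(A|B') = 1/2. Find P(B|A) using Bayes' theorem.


P(A) = P(A|B)P(B) + P(A|B')P(B') = 2/9*3/5 + 1/2*2/5 = 1/3
P(B|A) = P(A|B)P(B)/P(A) = (2/15)/(1/3) = 2/5

2/5


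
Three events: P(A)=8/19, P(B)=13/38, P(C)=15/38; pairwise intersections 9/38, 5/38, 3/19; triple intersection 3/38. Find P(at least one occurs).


P(A∪B∪C) = P(A)+P(B)+P(C) - P(AB)-P(AC)-P(BC) + P(ABC)
= 8/19+13/38+15/38 - 9/38-5/38-3/19 + 3/38
= 27/38

27/38


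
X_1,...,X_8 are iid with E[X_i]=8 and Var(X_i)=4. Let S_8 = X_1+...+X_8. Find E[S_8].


E[S_n] = n*E[X_1] = 8*8 = 64

64


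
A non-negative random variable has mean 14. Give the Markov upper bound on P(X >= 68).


Markov: P(X >= a) <= E[X]/a
P(X >= 68) <= 14/68 = 7/34

7/34


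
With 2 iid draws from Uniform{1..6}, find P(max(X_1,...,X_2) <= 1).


P(max <= 1) = P(all X_i <= 1) = (P(X_1 <= 1))^2
= (1/6)^2 = 1/36

1/36


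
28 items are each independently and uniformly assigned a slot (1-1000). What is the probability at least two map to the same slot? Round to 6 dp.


P(all different) = prod((1000-i)/1000 for i=0..27) = 0.682827
P(at least one match) = 1 - 0.682827 = 0.317173

0.317173


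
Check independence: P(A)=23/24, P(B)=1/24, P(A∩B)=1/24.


P(A)*P(B) = 23/24*1/24 = 23/576
P(A∩B) = 1/24 != 23/576, so not independent

No, A and B are not independent


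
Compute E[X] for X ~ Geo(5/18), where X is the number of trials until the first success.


For geometric (trials until first success), E[X] = 1/p = 1/(5/18) = 18/5

18/5


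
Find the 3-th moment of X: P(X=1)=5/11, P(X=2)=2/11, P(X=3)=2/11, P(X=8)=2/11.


E[X^3] = sum(x^3 * P(x))
= 1*5/11 + 8*2/11 + 27*2/11 + 512*2/11
= 1099/11

1099/11


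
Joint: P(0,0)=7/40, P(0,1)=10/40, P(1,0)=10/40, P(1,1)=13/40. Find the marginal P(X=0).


P(X=0) = P(0,0)+P(0,1) = 7/40 + 10/40 = 17/40

17/40


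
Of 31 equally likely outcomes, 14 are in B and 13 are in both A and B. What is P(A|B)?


P(A|B) = P(A∩B)/P(B) = (13/31)/(14/31) = 13/14

13/14


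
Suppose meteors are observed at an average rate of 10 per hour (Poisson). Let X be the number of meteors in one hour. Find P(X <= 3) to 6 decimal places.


P(X<=3) = e^(-10)*10^0/0! + e^(-10)*10^1/1! + e^(-10)*10^2/2! + e^(-10)*10^3/3!
≈ 0.0000453999 + 0.0004539993 + 0.0022699965 + 0.0075666550
= 0.0103360507
≈ 0.010336

0.010336


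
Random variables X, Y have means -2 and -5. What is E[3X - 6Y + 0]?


E[3X - 6Y + 0] = 3*E[X] - 6*E[Y] + 0
= (3)*(-2) + (-6)*(-5) + (0)
= -6 + 30 + 0 = 24

24


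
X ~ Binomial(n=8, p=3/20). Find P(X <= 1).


P(X<=1) = P(X=0) + P(X=1)
= 6975757441/25600000000 + 1231016019/3200000000
= 16823885593/25600000000

16823885593/25600000000


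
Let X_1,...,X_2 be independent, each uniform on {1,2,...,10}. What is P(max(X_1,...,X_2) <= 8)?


P(max <= 8) = P(all X_i <= 8) = (P(X_1 <= 8))^2
= (8/10)^2 = (4/5)^2 = 16/25

16/25


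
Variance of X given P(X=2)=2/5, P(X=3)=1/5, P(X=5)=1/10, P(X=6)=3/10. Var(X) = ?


E[X] = 37/10, E[X^2] = 167/10
Var(X) = E[X^2] - (E[X])^2 = 167/10 - (37/10)^2 = 301/100

301/100


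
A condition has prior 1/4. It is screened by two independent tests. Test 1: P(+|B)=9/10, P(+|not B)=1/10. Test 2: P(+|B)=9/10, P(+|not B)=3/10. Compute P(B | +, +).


After test 1: P(+) = 9/10*1/4 + 1/10*3/4 = 3/10
P(B|+) = (9/40)/(3/10) = 3/4
After test 2 (use post1 as new prior): P(+) = 9/10*3/4 + 3/10*1/4 = 3/4
P(B|+,+) = (27/40)/(3/4) = 9/10

9/10


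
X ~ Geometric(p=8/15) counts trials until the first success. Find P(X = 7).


P(X=7) = (1-p)^6 * p = (7/15)^6 * 8/15
= 117649/11390625 * 8/15 = 941192/170859375

941192/170859375


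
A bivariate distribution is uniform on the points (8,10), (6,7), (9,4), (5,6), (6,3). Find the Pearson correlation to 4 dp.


Cov(X,Y) = 0.4000, Var(X) = 2.1600, Var(Y) = 6.0000
rho = Cov/(sqrt(VarX)*sqrt(VarY)) = 0.1111

0.1111


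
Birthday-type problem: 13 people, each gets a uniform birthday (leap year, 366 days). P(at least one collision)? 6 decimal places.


P(all different) = prod((366-i)/366 for i=0..12) = 0.806071
P(at least one match) = 1 - 0.806071 = 0.193929

0.193929


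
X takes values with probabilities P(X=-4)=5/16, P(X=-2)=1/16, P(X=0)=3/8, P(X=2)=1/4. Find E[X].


E[X] = sum(x * P(x))
= -4*5/16 - 2*1/16 + 0*3/8 + 2*1/4
= -7/8

-7/8


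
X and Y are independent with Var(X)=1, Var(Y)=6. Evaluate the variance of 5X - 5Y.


Independence => Cov(X,Y)=0
Var(5X - 5Y) = 5^2*Var(X) + (-5)^2*Var(Y)
= 25*1 + 25*6 = 175

175


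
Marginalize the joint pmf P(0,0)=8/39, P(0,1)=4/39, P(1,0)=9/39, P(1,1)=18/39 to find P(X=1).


P(X=1) = P(1,0)+P(1,1) = 9/39 + 18/39 = 27/39 = 9/13

9/13


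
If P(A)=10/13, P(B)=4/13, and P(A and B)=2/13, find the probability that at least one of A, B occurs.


P(A∪B) = P(A) + P(B) - P(A∩B)
= 10/13 + 4/13 - 2/13 = 12/13

12/13


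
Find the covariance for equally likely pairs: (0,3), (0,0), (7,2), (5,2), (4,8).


E[X]=16/5, E[Y]=3, E[XY]=56/5
Cov(X,Y) = E[XY] - E[X]E[Y] = 56/5 - 16/5*3 = 8/5

8/5


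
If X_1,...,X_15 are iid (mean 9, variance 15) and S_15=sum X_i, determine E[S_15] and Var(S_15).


E[S_n] = n*mu = 15*9 = 135
Var(S_n) = n*sigma^2 = 15*15 = 225

E[S_15]=135, Var(S_15)=225


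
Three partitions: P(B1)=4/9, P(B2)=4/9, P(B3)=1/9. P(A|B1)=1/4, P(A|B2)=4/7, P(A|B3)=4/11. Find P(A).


P(A) = P(A|B1)P(B1) + P(A|B2)P(B2) + P(A|B3)P(B3)
= 1/4*4/9 + 4/7*4/9 + 4/11*1/9
= 1/9 + 16/63 + 4/99 = 281/693

281/693


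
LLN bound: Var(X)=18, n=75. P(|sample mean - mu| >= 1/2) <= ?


Var(Xbar) = Var(X)/n = 18/75
Chebyshev: P(|Xbar-mu| >= 1/2) <= Var(Xbar)/(1/2)^2 = (6/25)/(1/4) = 24/25

24/25


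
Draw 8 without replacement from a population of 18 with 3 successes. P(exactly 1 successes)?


P(X=1) = C(3,1)*C(15,7) / C(18,8)
= 3*6435 / 43758
= 19305/43758 = 15/34

15/34


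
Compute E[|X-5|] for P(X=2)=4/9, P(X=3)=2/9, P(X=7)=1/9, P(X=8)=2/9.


E[|X-5|] = sum(g(x)*P(x))
= 3*4/9 + 2*2/9 + 2*1/9 + 3*2/9
= 8/3

8/3


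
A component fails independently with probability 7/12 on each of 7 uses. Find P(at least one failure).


P(at least one) = 1 - P(none)
P(none) = (1 - 7/12)^7 = (5/12)^7 = 78125/35831808
P(at least one) = 1 - 78125/35831808 = 35753683/35831808

35753683/35831808


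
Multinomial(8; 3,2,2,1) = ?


8! = 40320
Denominator: 3!=6 * 2!=2 * 2!=2 * 1!=1
Coefficient = 40320 / 24 = 1680

1680


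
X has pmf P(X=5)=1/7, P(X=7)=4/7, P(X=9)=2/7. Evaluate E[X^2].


E[X^2] = sum(x^2 * P(x))
= 25*1/7 + 49*4/7 + 81*2/7
= 383/7

383/7


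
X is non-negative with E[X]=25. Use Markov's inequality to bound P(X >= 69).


Markov: P(X >= a) <= E[X]/a
P(X >= 69) <= 25/69

25/69


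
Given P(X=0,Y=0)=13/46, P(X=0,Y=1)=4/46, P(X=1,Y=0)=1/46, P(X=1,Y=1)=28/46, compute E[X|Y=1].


P(Y=1) = 32/46
E[X|Y=1] = (0*4 + 1*28)/32 = 28/32 = 7/8

7/8


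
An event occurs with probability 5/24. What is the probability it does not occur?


P(A') = 1 - P(A) = 1 - 5/24 = 19/24

19/24


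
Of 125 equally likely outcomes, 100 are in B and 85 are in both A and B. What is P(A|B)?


P(A|B) = P(A∩B)/P(B) = (85/125)/(100/125) = 85/100 = 17/20

17/20


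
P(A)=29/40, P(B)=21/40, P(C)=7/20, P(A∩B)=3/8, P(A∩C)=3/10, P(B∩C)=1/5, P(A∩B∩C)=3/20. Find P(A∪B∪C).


P(A∪B∪C) = P(A)+P(B)+P(C) - P(AB)-P(AC)-P(BC) + P(ABC)
= 29/40+21/40+7/20 - 3/8-3/10-1/5 + 3/20
= 7/8

7/8


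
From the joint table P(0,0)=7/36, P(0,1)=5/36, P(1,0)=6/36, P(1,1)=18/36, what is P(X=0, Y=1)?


Read from table: P(X=0, Y=1) = 5/36

5/36


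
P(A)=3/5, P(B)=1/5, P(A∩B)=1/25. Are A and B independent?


P(A)*P(B) = 3/5*1/5 = 3/25
P(A∩B) = 1/25 != 3/25, so not independent

No, A and B are not independent


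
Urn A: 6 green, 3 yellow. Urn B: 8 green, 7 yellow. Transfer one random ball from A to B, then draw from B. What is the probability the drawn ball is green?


P(transfer green) = 6/9 = 2/3; P(transfer yellow) = 1/3
If green transferred: Urn II has 9 green of 16, so P(green|green moved) = 9/16
If yellow transferred: Urn II has 8 green of 16, so P(green|yellow moved) = 1/2
By total probability: P(green) = 2/3*9/16 + 1/3*1/2 = 13/24

13/24


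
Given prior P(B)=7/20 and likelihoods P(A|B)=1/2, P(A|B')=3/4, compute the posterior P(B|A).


P(A) = P(A|B)P(B) + P(A|B')P(B') = 1/2*7/20 + 3/4*13/20 = 53/80
P(B|A) = P(A|B)P(B)/P(A) = (7/40)/(53/80) = 14/53

14/53


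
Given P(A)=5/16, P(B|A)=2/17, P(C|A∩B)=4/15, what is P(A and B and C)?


P(A∩B∩C) = P(A) * P(B|A) * P(C|A∩B)
= 5/16 * 2/17 * 4/15
= 5/136 * 4/15 = 1/102

1/102


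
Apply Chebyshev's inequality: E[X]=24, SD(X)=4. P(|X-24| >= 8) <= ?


k = 8/4 = 2
Chebyshev: P(|X-mu| >= k*sigma) <= 1/k^2 = 1/2^2 = 1/4

1/4


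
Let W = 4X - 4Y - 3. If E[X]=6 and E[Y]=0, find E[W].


E[4X - 4Y - 3] = 4*E[X] - 4*E[Y] - 3
= (4)*(6) + (-4)*(0) + (-3)
= 24 + 0 - 3 = 21

21


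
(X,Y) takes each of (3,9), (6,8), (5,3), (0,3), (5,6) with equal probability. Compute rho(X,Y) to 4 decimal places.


Cov(X,Y) = 1.9600, Var(X) = 4.5600, Var(Y) = 6.1600
rho = Cov/(sqrt(VarX)*sqrt(VarY)) = 0.3698

0.3698


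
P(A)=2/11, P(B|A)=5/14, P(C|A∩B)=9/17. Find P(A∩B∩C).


P(A∩B∩C) = P(A) * P(B|A) * P(C|A∩B)
= 2/11 * 5/14 * 9/17
= 5/77 * 9/17 = 45/1309

45/1309


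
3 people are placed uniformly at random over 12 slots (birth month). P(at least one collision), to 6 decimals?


P(all different) = prod((12-i)/12 for i=0..2) = 0.763889
P(at least one match) = 1 - 0.763889 = 0.236111

0.236111


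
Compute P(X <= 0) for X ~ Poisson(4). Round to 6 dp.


P(X<=0) = e^(-4)*4^0/0!
≈ 0.0183156389
≈ 0.018316

0.018316


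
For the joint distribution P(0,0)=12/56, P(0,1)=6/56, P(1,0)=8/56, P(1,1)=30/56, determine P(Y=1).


P(Y=1) = P(0,1)+P(1,1) = 6/56 + 30/56 = 36/56 = 9/14

9/14


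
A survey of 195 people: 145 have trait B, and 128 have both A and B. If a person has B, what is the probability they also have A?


P(A|B) = P(A∩B)/P(B) = (128/195)/(145/195) = 128/145

128/145


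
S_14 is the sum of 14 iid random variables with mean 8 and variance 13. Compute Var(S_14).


By independence, Var(S_n) = n*Var(X_1) = 14*13 = 182

182


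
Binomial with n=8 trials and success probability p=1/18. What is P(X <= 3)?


P(X<=3) = P(X=0) + P(X=1) + P(X=2) + P(X=3)
= 6975757441/11019960576 + 410338673/1377495072 + 168962983/2754990144 + 9938999/1377495072
= 11013830749/11019960576

11013830749/11019960576


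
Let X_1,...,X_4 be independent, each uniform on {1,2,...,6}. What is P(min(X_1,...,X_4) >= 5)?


P(min >= 5) = P(all X_i >= 5) = (P(X_1 >= 5))^4
= (2/6)^4 = (1/3)^4 = 1/81

1/81


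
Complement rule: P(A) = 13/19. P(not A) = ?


P(A') = 1 - P(A) = 1 - 13/19 = 6/19

6/19


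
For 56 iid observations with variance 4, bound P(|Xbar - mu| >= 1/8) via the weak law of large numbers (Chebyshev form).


Var(Xbar) = Var(X)/n = 4/56
Chebyshev: P(|Xbar-mu| >= 1/8) <= Var(Xbar)/(1/8)^2 = (1/14)/(1/64) = 32/7
Bound exceeds 1, so trivial bound: 1

1


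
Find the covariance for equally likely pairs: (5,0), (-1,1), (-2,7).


E[X]=2/3, E[Y]=8/3, E[XY]=-5
Cov(X,Y) = E[XY] - E[X]E[Y] = -5 - 2/3*8/3 = -61/9

-61/9


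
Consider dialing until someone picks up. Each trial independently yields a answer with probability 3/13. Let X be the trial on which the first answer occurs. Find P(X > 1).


P(X > 1) = P(first 1 trials all fail) = (1-p)^1 = (10/13)^1 = 10/13

10/13


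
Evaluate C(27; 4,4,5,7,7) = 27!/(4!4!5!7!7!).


27! = 10888869450418352160768000000
Denominator: 4!=24 * 4!=24 * 5!=120 * 7!=5040 * 7!=5040
Coefficient = 10888869450418352160768000000 / 1755758592000 = 6201803311704000

6201803311704000


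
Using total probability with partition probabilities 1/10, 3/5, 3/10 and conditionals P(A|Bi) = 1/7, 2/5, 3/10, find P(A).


P(A) = P(A|B1)P(B1) + P(A|B2)P(B2) + P(A|B3)P(B3)
= 1/7*1/10 + 2/5*3/5 + 3/10*3/10
= 1/70 + 6/25 + 9/100 = 241/700

241/700


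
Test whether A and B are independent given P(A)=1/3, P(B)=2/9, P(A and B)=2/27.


P(A)*P(B) = 1/3*2/9 = 2/27
P(A∩B) = 2/27, which equals P(A)P(B), so independent

Yes, A and B are independent


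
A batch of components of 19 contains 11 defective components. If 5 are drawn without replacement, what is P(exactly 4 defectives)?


P(X=4) = C(11,4)*C(8,1) / C(19,5)
= 330*8 / 11628
= 2640/11628 = 220/969

220/969


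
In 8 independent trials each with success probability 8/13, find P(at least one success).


P(at least one) = 1 - P(none)
P(none) = (1 - 8/13)^8 = (5/13)^8 = 390625/815730721
P(at least one) = 1 - 390625/815730721 = 815340096/815730721

815340096/815730721


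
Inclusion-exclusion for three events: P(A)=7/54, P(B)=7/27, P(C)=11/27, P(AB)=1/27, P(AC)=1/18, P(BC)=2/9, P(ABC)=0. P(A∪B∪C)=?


P(A∪B∪C) = P(A)+P(B)+P(C) - P(AB)-P(AC)-P(BC) + P(ABC)
= 7/54+7/27+11/27 - 1/27-1/18-2/9 + 0
= 13/27

13/27


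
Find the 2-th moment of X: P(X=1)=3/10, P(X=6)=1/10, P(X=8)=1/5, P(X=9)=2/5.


E[X^2] = sum(x^2 * P(x))
= 1*3/10 + 36*1/10 + 64*1/5 + 81*2/5
= 491/10

491/10


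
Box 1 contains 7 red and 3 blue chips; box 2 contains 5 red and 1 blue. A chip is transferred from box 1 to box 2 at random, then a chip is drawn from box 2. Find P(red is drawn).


P(transfer red) = 7/10; P(transfer blue) = 3/10
If red transferred: Urn II has 6 red of 7, so P(red|red moved) = 6/7
If blue transferred: Urn II has 5 red of 7, so P(red|blue moved) = 5/7
By total probability: P(red) = 7/10*6/7 + 3/10*5/7 = 57/70

57/70


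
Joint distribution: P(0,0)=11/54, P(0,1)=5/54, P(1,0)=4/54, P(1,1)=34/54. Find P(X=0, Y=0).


Read from table: P(X=0, Y=0) = 11/54

11/54


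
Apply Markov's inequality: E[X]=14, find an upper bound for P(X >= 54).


Markov: P(X >= a) <= E[X]/a
P(X >= 54) <= 14/54 = 7/27

7/27


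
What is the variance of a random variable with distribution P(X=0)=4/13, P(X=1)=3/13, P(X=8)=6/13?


E[X] = 51/13, E[X^2] = 387/13
Var(X) = E[X^2] - (E[X])^2 = 387/13 - (51/13)^2 = 2430/169

2430/169


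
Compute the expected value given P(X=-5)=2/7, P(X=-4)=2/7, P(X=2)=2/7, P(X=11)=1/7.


E[X] = sum(x * P(x))
= -5*2/7 - 4*2/7 + 2*2/7 + 11*1/7
= -3/7

-3/7


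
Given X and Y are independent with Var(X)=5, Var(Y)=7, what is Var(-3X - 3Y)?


Independence => Cov(X,Y)=0
Var(-3X - 3Y) = (-3)^2*Var(X) + (-3)^2*Var(Y)
= 9*5 + 9*7 = 108

108


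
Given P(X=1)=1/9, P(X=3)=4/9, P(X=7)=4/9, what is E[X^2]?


E[X^2] = sum(g(x)*P(x))
= 1*1/9 + 9*4/9 + 49*4/9
= 233/9

233/9


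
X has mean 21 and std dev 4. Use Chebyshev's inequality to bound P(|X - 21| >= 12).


k = 12/4 = 3
Chebyshev: P(|X-mu| >= k*sigma) <= 1/k^2 = 1/3^2 = 1/9

1/9


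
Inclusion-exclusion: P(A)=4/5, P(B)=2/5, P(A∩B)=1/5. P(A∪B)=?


P(A∪B) = P(A) + P(B) - P(A∩B)
= 4/5 + 2/5 - 1/5 = 1

1


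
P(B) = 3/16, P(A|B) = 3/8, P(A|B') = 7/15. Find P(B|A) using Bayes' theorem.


P(A) = P(A|B)P(B) + P(A|B')P(B') = 3/8*3/16 + 7/15*13/16 = 863/1920
P(B|A) = P(A|B)P(B)/P(A) = (9/128)/(863/1920) = 135/863

135/863


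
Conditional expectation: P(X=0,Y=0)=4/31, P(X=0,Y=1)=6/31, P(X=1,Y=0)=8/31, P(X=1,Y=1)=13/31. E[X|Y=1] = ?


P(Y=1) = 19/31
E[X|Y=1] = (0*6 + 1*13)/19 = 13/19

13/19


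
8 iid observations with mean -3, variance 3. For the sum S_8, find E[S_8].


E[S_n] = n*E[X_1] = 8*-3 = -24

-24


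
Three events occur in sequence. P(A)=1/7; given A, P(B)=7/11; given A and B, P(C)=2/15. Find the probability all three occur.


P(A∩B∩C) = P(A) * P(B|A) * P(C|A∩B)
= 1/7 * 7/11 * 2/15
= 1/11 * 2/15 = 2/165

2/165


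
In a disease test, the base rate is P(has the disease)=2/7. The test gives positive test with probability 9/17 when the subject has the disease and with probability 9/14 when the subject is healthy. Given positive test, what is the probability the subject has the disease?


P(A) = P(A|B)P(B) + P(A|B')P(B') = 9/17*2/7 + 9/14*5/7 = 1017/1666
P(B|A) = P(A|B)P(B)/P(A) = (18/119)/(1017/1666) = 28/113

28/113


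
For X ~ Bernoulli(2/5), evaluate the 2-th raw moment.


For Bernoulli: X in {0,1}
E[X^2] = 0^2*(1-2/5) + 1^2*2/5 = 2/5

2/5


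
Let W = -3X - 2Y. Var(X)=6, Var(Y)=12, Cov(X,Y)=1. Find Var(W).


Var(-3X - 2Y) = (-3)^2*Var(X) + (-2)^2*Var(Y) + 2*(-3)*(-2)*Cov(X,Y)
= 9*6 + 4*12 + 12*1
= 54 + 48 + 12 = 114

114


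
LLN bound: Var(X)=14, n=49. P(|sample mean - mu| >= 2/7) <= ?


Var(Xbar) = Var(X)/n = 14/49
Chebyshev: P(|Xbar-mu| >= 2/7) <= Var(Xbar)/(2/7)^2 = (2/7)/(4/49) = 7/2
Bound exceeds 1, so trivial bound: 1

1


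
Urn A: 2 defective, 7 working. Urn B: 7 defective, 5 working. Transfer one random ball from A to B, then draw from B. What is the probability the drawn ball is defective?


P(transfer defective) = 2/9; P(transfer working) = 7/9
If defective transferred: Urn II has 8 defective of 13, so P(defective|defective moved) = 8/13
If working transferred: Urn II has 7 defective of 13, so P(defective|working moved) = 7/13
By total probability: P(defective) = 2/9*8/13 + 7/9*7/13 = 5/9

5/9


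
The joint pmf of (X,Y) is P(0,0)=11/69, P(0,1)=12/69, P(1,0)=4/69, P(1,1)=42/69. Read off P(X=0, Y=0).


Read from table: P(X=0, Y=0) = 11/69

11/69


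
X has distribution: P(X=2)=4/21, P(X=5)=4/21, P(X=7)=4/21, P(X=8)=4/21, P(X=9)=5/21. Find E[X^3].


E[X^3] = sum(g(x)*P(x))
= 8*4/21 + 125*4/21 + 343*4/21 + 512*4/21 + 729*5/21
= 7597/21

7597/21


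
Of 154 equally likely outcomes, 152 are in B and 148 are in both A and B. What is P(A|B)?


P(A|B) = P(A∩B)/P(B) = (148/154)/(152/154) = 148/152 = 37/38

37/38


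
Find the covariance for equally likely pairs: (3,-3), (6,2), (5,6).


E[X]=14/3, E[Y]=5/3, E[XY]=11
Cov(X,Y) = E[XY] - E[X]E[Y] = 11 - 14/3*5/3 = 29/9

29/9


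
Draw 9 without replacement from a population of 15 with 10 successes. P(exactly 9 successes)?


P(X=9) = C(10,9)*C(5,0) / C(15,9)
= 10*1 / 5005
= 10/5005 = 2/1001

2/1001


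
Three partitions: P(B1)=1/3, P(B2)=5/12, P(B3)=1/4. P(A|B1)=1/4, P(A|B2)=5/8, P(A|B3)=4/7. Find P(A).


P(A) = P(A|B1)P(B1) + P(A|B2)P(B2) + P(A|B3)P(B3)
= 1/4*1/3 + 5/8*5/12 + 4/7*1/4
= 1/12 + 25/96 + 1/7 = 109/224

109/224


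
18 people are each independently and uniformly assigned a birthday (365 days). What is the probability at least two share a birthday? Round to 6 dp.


P(all different) = prod((365-i)/365 for i=0..17) = 0.653089
P(at least one match) = 1 - 0.653089 = 0.346911

0.346911


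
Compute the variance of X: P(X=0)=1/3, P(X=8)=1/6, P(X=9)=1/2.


E[X] = 35/6, E[X^2] = 307/6
Var(X) = E[X^2] - (E[X])^2 = 307/6 - (35/6)^2 = 617/36

617/36


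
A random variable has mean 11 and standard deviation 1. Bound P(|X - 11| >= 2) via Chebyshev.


k = 2/1 = 2
Chebyshev: P(|X-mu| >= k*sigma) <= 1/k^2 = 1/2^2 = 1/4

1/4


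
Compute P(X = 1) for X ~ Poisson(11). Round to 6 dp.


P(X=1) = e^(-11) * 11^1 / 1!
≈ 0.00001670170079 * 11 / 1
≈ 0.000184

0.000184


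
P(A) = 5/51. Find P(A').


P(A') = 1 - P(A) = 1 - 5/51 = 46/51

46/51


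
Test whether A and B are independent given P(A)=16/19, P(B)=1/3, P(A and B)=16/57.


P(A)*P(B) = 16/19*1/3 = 16/57
P(A∩B) = 16/57, which equals P(A)P(B), so independent

Yes, A and B are independent


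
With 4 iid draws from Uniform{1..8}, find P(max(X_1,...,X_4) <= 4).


P(max <= 4) = P(all X_i <= 4) = (P(X_1 <= 4))^4
= (4/8)^4 = (1/2)^4 = 1/16

1/16


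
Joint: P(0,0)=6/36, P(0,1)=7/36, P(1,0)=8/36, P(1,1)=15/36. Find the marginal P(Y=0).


P(Y=0) = P(0,0)+P(1,0) = 6/36 + 8/36 = 14/36 = 7/18

7/18


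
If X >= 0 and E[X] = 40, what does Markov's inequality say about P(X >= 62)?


Markov: P(X >= a) <= E[X]/a
P(X >= 62) <= 40/62 = 20/31

20/31


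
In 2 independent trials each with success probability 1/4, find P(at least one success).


P(at least one) = 1 - P(none)
P(none) = (1 - 1/4)^2 = (3/4)^2 = 9/16
P(at least one) = 1 - 9/16 = 7/16

7/16


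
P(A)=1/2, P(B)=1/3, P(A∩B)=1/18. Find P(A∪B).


P(A∪B) = P(A) + P(B) - P(A∩B)
= 1/2 + 1/3 - 1/18 = 7/9

7/9


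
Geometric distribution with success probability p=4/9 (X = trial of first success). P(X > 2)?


P(X > 2) = P(first 2 trials all fail) = (1-p)^2 = (5/9)^2 = 25/81

25/81


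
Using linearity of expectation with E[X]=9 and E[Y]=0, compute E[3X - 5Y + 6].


E[3X - 5Y + 6] = 3*E[X] - 5*E[Y] + 6
= (3)*(9) + (-5)*(0) + (6)
= 27 + 0 + 6 = 33

33


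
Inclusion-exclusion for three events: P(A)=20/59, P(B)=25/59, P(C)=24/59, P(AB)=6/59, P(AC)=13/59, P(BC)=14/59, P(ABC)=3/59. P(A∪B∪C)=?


P(A∪B∪C) = P(A)+P(B)+P(C) - P(AB)-P(AC)-P(BC) + P(ABC)
= 20/59+25/59+24/59 - 6/59-13/59-14/59 + 3/59
= 39/59

39/59


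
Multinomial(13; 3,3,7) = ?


13! = 6227020800
Denominator: 3!=6 * 3!=6 * 7!=5040
Coefficient = 6227020800 / 181440 = 34320

34320


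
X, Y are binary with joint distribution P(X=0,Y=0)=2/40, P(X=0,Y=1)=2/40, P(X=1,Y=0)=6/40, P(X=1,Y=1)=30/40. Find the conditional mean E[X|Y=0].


P(Y=0) = 8/40
E[X|Y=0] = (0*2 + 1*6)/8 = 6/8 = 3/4

3/4


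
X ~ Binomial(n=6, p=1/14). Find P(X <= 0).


P(X<=0) = P(X=0)
= 4826809/7529536
= 4826809/7529536

4826809/7529536


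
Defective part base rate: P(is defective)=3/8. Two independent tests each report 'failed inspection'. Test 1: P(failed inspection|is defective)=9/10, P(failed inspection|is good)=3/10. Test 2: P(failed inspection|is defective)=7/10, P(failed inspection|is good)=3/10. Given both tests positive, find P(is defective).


After test 1: P(+) = 9/10*3/8 + 3/10*5/8 = 21/40
P(B|+) = (27/80)/(21/40) = 9/14
After test 2 (use post1 as new prior): P(+) = 7/10*9/14 + 3/10*5/14 = 39/70
P(B|+,+) = (9/20)/(39/70) = 21/26

21/26


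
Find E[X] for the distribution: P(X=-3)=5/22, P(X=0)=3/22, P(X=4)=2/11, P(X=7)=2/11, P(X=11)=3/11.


E[X] = sum(x * P(x))
= -3*5/22 + 0*3/22 + 4*2/11 + 7*2/11 + 11*3/11
= 95/22

95/22


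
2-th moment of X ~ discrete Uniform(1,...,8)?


E[X^2] = (1/8) * sum(x^2 for x=1..8)
= 204/8 = 51/2

51/2


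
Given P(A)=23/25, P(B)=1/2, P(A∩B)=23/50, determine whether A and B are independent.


P(A)*P(B) = 23/25*1/2 = 23/50
P(A∩B) = 23/50, which equals P(A)P(B), so independent

Yes, A and B are independent


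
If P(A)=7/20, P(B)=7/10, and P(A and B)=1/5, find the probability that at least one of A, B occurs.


P(A∪B) = P(A) + P(B) - P(A∩B)
= 7/20 + 7/10 - 1/5 = 17/20

17/20


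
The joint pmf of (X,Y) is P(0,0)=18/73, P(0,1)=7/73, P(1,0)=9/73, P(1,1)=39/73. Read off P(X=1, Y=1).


Read from table: P(X=1, Y=1) = 39/73

39/73


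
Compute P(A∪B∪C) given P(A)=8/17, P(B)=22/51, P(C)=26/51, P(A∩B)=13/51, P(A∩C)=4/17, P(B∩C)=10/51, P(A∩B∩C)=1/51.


P(A∪B∪C) = P(A)+P(B)+P(C) - P(AB)-P(AC)-P(BC) + P(ABC)
= 8/17+22/51+26/51 - 13/51-4/17-10/51 + 1/51
= 38/51

38/51


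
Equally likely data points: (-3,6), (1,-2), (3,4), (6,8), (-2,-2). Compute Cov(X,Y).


E[X]=1, E[Y]=14/5, E[XY]=44/5
Cov(X,Y) = E[XY] - E[X]E[Y] = 44/5 - 1*14/5 = 6

6


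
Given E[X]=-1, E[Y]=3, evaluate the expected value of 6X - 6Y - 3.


E[6X - 6Y - 3] = 6*E[X] - 6*E[Y] - 3
= (6)*(-1) + (-6)*(3) + (-3)
= -6 - 18 - 3 = -27

-27


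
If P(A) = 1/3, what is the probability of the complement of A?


P(A') = 1 - P(A) = 1 - 1/3 = 2/3

2/3


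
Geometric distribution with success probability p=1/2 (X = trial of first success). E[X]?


For geometric (trials until first success), E[X] = 1/p = 1/(1/2) = 2

2


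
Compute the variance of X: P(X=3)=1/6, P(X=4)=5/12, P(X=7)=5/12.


E[X] = 61/12, E[X^2] = 343/12
Var(X) = E[X^2] - (E[X])^2 = 343/12 - (61/12)^2 = 395/144

395/144


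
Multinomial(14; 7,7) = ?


14! = 87178291200
Denominator: 7!=5040 * 7!=5040
Coefficient = 87178291200 / 25401600 = 3432

3432


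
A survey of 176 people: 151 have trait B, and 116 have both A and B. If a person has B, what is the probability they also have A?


P(A|B) = P(A∩B)/P(B) = (116/176)/(151/176) = 116/151

116/151


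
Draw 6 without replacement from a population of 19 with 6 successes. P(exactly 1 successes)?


P(X=1) = C(6,1)*C(13,5) / C(19,6)
= 6*1287 / 27132
= 7722/27132 = 1287/4522

1287/4522


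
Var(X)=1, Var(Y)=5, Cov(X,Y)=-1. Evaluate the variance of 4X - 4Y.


Var(4X - 4Y) = 4^2*Var(X) + (-4)^2*Var(Y) + 2*4*(-4)*Cov(X,Y)
= 16*1 + 16*5 - 32*(-1)
= 16 + 80 + 32 = 128

128


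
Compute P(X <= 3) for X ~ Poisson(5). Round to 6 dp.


P(X<=3) = e^(-5)*5^0/0! + e^(-5)*5^1/1! + e^(-5)*5^2/2! + e^(-5)*5^3/3!
≈ 0.0067379470 + 0.0336897350 + 0.0842243375 + 0.1403738958
= 0.2650259153
≈ 0.265026

0.265026


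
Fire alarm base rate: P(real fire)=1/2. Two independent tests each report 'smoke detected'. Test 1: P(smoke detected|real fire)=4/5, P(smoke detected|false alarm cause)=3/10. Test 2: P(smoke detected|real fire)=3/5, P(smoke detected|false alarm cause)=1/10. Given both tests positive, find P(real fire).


After test 1: P(+) = 4/5*1/2 + 3/10*1/2 = 11/20
P(B|+) = (2/5)/(11/20) = 8/11
After test 2 (use post1 as new prior): P(+) = 3/5*8/11 + 1/10*3/11 = 51/110
P(B|+,+) = (24/55)/(51/110) = 16/17

16/17


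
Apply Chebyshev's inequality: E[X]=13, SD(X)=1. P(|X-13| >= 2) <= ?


k = 2/1 = 2
Chebyshev: P(|X-mu| >= k*sigma) <= 1/k^2 = 1/2^2 = 1/4

1/4


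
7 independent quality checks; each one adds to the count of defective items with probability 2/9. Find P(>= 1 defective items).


P(at least one) = 1 - P(none)
P(none) = (1 - 2/9)^7 = (7/9)^7 = 823543/4782969
P(at least one) = 1 - 823543/4782969 = 3959426/4782969

3959426/4782969


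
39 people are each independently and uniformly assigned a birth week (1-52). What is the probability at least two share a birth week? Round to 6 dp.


P(all different) = prod((52-i)/52 for i=0..38) = 0.000000
P(at least one match) = 1 - 0.000000 = 1.000000

1.000000


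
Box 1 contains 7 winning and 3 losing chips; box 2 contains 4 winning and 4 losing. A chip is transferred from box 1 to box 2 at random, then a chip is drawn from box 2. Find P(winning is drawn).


P(transfer winning) = 7/10; P(transfer losing) = 3/10
If winning transferred: Urn II has 5 winning of 9, so P(winning|winning moved) = 5/9
If losing transferred: Urn II has 4 winning of 9, so P(winning|losing moved) = 4/9
By total probability: P(winning) = 7/10*5/9 + 3/10*4/9 = 47/90

47/90


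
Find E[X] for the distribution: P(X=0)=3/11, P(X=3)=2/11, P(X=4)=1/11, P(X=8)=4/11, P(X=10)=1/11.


E[X] = sum(x * P(x))
= 0*3/11 + 3*2/11 + 4*1/11 + 8*4/11 + 10*1/11
= 52/11

52/11


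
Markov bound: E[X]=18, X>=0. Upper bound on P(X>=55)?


Markov: P(X >= a) <= E[X]/a
P(X >= 55) <= 18/55

18/55


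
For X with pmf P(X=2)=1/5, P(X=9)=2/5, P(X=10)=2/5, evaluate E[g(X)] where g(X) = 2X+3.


E[2X+3] = sum(g(x)*P(x))
= 7*1/5 + 21*2/5 + 23*2/5
= 19

19


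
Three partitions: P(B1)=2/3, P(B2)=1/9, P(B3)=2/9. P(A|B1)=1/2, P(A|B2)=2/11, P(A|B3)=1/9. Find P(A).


P(A) = P(A|B1)P(B1) + P(A|B2)P(B2) + P(A|B3)P(B3)
= 1/2*2/3 + 2/11*1/9 + 1/9*2/9
= 1/3 + 2/99 + 2/81 = 337/891

337/891


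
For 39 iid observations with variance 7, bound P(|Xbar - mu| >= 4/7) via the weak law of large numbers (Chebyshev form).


Var(Xbar) = Var(X)/n = 7/39
Chebyshev: P(|Xbar-mu| >= 4/7) <= Var(Xbar)/(4/7)^2 = (7/39)/(16/49) = 343/624

343/624


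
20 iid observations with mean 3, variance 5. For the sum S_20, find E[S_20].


E[S_n] = n*E[X_1] = 20*3 = 60

60


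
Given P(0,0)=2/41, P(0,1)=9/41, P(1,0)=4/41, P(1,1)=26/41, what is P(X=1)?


P(X=1) = P(1,0)+P(1,1) = 4/41 + 26/41 = 30/41

30/41


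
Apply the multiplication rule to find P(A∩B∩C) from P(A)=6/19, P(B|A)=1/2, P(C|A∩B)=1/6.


P(A∩B∩C) = P(A) * P(B|A) * P(C|A∩B)
= 6/19 * 1/2 * 1/6
= 3/19 * 1/6 = 1/38

1/38


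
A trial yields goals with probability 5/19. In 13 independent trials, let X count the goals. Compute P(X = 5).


P(X=5) = C(13,5) * p^5 * (1-p)^8
= 1287 * 3125/2476099 * 1475789056/16983563041
= 5935439109600000/42052983462257059

5935439109600000/42052983462257059


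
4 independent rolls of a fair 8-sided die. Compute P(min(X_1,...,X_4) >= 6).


P(min >= 6) = P(all X_i >= 6) = (P(X_1 >= 6))^4
= (3/8)^4 = 81/4096

81/4096


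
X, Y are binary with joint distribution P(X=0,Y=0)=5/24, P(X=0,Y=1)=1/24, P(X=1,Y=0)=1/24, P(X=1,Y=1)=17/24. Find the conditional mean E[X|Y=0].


P(Y=0) = 6/24
E[X|Y=0] = (0*5 + 1*1)/6 = 1/6

1/6


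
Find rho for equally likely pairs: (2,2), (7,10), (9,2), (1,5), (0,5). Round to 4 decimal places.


Cov(X,Y) = 1.1600, Var(X) = 12.5600, Var(Y) = 8.5600
rho = Cov/(sqrt(VarX)*sqrt(VarY)) = 0.1119

0.1119


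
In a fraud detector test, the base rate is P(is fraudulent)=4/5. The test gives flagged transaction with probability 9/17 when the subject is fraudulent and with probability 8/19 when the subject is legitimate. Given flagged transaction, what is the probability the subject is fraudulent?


P(A) = P(A|B)P(B) + P(A|B')P(B') = 9/17*4/5 + 8/19*1/5 = 164/323
P(B|A) = P(A|B)P(B)/P(A) = (36/85)/(164/323) = 171/205

171/205


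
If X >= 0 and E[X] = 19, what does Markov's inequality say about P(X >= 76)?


Markov: P(X >= a) <= E[X]/a
P(X >= 76) <= 19/76 = 1/4

1/4


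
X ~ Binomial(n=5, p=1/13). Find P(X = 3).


P(X=3) = C(5,3) * p^3 * (1-p)^2
= 10 * 1/2197 * 144/169
= 1440/371293

1440/371293


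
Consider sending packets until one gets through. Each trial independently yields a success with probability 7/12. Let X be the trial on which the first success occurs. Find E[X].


For geometric (trials until first success), E[X] = 1/p = 1/(7/12) = 12/7

12/7


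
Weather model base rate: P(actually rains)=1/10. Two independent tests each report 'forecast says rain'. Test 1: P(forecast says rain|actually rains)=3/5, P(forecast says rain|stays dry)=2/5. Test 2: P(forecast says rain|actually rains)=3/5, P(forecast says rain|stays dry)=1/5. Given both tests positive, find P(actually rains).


After test 1: P(+) = 3/5*1/10 + 2/5*9/10 = 21/50
P(B|+) = (3/50)/(21/50) = 1/7
After test 2 (use post1 as new prior): P(+) = 3/5*1/7 + 1/5*6/7 = 9/35
P(B|+,+) = (3/35)/(9/35) = 1/3

1/3


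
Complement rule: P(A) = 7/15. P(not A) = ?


P(A') = 1 - P(A) = 1 - 7/15 = 8/15

8/15


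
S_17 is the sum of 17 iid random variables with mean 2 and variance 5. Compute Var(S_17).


By independence, Var(S_n) = n*Var(X_1) = 17*5 = 85

85


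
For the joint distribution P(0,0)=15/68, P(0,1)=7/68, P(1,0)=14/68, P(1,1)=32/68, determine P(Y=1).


P(Y=1) = P(0,1)+P(1,1) = 7/68 + 32/68 = 39/68

39/68


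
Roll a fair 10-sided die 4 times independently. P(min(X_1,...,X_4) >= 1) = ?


P(min >= 1) = P(all X_i >= 1) = (P(X_1 >= 1))^4
= (10/10)^4 = 1^4 = 1

1


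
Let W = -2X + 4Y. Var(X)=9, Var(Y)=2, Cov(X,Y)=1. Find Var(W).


Var(-2X + 4Y) = (-2)^2*Var(X) + 4^2*Var(Y) + 2*(-2)*4*Cov(X,Y)
= 4*9 + 16*2 - 16*1
= 36 + 32 - 16 = 52

52


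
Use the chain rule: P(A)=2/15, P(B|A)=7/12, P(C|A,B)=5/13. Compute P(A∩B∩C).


P(A∩B∩C) = P(A) * P(B|A) * P(C|A∩B)
= 2/15 * 7/12 * 5/13
= 7/90 * 5/13 = 7/234

7/234


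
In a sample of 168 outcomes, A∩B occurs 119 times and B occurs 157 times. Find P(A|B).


P(A|B) = P(A∩B)/P(B) = (119/168)/(157/168) = 119/157

119/157


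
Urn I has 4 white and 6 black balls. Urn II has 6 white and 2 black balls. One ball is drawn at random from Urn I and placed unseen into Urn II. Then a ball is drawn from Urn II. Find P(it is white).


P(transfer white) = 4/10 = 2/5; P(transfer black) = 3/5
If white transferred: Urn II has 7 white of 9, so P(white|white moved) = 7/9
If black transferred: Urn II has 6 white of 9, so P(white|black moved) = 2/3
By total probability: P(white) = 2/5*7/9 + 3/5*2/3 = 32/45

32/45


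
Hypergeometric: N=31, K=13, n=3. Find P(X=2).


P(X=2) = C(13,2)*C(18,1) / C(31,3)
= 78*18 / 4495
= 1404/4495

1404/4495


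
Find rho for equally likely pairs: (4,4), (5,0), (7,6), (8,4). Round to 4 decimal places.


Cov(X,Y) = 1.5000, Var(X) = 2.5000, Var(Y) = 4.7500
rho = Cov/(sqrt(VarX)*sqrt(VarY)) = 0.4353

0.4353


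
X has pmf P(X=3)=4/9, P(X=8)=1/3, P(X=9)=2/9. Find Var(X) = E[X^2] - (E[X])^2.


E[X] = 6, E[X^2] = 130/3
Var(X) = E[X^2] - (E[X])^2 = 130/3 - (6)^2 = 22/3

22/3


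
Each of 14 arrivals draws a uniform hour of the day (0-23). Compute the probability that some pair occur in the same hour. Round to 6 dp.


P(all different) = prod((24-i)/24 for i=0..13) = 0.008128
P(at least one match) = 1 - 0.008128 = 0.991872

0.991872


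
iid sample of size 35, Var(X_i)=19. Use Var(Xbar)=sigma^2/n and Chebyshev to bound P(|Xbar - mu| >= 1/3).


Var(Xbar) = Var(X)/n = 19/35
Chebyshev: P(|Xbar-mu| >= 1/3) <= Var(Xbar)/(1/3)^2 = (19/35)/(1/9) = 171/35
Bound exceeds 1, so trivial bound: 1

1


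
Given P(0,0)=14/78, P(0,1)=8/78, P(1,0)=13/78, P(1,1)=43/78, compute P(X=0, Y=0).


Read from table: P(X=0, Y=0) = 14/78 = 7/39

7/39


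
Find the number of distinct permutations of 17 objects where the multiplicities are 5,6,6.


17! = 355687428096000
Denominator: 5!=120 * 6!=720 * 6!=720
Coefficient = 355687428096000 / 62208000 = 5717712

5717712


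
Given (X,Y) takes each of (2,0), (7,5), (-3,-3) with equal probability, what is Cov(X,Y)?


E[X]=2, E[Y]=2/3, E[XY]=44/3
Cov(X,Y) = E[XY] - E[X]E[Y] = 44/3 - 2*2/3 = 40/3

40/3


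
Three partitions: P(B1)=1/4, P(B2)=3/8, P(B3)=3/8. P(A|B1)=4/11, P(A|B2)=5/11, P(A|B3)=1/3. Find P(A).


P(A) = P(A|B1)P(B1) + P(A|B2)P(B2) + P(A|B3)P(B3)
= 4/11*1/4 + 5/11*3/8 + 1/3*3/8
= 1/11 + 15/88 + 1/8 = 17/44

17/44


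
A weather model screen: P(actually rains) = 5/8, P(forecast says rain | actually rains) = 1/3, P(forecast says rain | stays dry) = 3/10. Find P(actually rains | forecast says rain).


P(A) = P(A|B)P(B) + P(A|B')P(B') = 1/3*5/8 + 3/10*3/8 = 77/240
P(B|A) = P(A|B)P(B)/P(A) = (5/24)/(77/240) = 50/77

50/77


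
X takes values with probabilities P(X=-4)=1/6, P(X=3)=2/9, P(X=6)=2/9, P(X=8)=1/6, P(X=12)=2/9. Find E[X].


E[X] = sum(x * P(x))
= -4*1/6 + 3*2/9 + 6*2/9 + 8*1/6 + 12*2/9
= 16/3

16/3


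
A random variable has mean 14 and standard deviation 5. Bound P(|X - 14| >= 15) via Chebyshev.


k = 15/5 = 3
Chebyshev: P(|X-mu| >= k*sigma) <= 1/k^2 = 1/3^2 = 1/9

1/9


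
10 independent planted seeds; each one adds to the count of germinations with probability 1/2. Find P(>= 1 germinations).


P(at least one) = 1 - P(none)
P(none) = (1 - 1/2)^10 = (1/2)^10 = 1/1024
P(at least one) = 1 - 1/1024 = 1023/1024

1023/1024


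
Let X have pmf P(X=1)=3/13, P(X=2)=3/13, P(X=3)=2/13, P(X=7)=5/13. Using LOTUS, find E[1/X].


E[1/X] = sum(g(x)*P(x))
= 1*3/13 + 1/2*3/13 + 1/3*2/13 + 1/7*5/13
= 19/42

19/42


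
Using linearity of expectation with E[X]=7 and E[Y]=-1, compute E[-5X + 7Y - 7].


E[-5X + 7Y - 7] = -5*E[X] + 7*E[Y] - 7
= (-5)*(7) + (7)*(-1) + (-7)
= -35 - 7 - 7 = -49

-49


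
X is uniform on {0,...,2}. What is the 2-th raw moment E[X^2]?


E[X^2] = (1/3) * sum(x^2 for x=0..2)
= 5/3

5/3


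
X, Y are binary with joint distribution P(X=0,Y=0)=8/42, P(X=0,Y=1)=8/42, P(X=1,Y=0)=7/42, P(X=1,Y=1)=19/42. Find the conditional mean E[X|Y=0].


P(Y=0) = 15/42
E[X|Y=0] = (0*8 + 1*7)/15 = 7/15

7/15


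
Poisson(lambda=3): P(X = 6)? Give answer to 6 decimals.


P(X=6) = e^(-3) * 3^6 / 6!
≈ 0.04978706837 * 729 / 720
≈ 0.050409

0.050409


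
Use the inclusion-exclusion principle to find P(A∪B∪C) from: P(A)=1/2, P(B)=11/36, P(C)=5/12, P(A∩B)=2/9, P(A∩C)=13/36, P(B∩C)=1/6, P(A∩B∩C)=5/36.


P(A∪B∪C) = P(A)+P(B)+P(C) - P(AB)-P(AC)-P(BC) + P(ABC)
= 1/2+11/36+5/12 - 2/9-13/36-1/6 + 5/36
= 11/18

11/18


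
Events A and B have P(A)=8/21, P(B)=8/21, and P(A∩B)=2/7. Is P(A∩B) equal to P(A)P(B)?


P(A)*P(B) = 8/21*8/21 = 64/441
P(A∩B) = 2/7 != 64/441, so not independent

No, A and B are not independent


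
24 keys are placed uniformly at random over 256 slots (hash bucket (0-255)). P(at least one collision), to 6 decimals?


P(all different) = prod((256-i)/256 for i=0..23) = 0.328665
P(at least one match) = 1 - 0.328665 = 0.671335

0.671335


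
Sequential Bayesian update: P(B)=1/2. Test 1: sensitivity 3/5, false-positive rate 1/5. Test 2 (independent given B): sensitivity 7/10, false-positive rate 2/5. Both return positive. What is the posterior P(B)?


After test 1: P(+) = 3/5*1/2 + 1/5*1/2 = 2/5
P(B|+) = (3/10)/(2/5) = 3/4
After test 2 (use post1 as new prior): P(+) = 7/10*3/4 + 2/5*1/4 = 5/8
P(B|+,+) = (21/40)/(5/8) = 21/25

21/25


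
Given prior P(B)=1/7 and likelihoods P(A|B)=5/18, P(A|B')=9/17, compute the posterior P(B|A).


P(A) = P(A|B)P(B) + P(A|B')P(B') = 5/18*1/7 + 9/17*6/7 = 151/306
P(B|A) = P(A|B)P(B)/P(A) = (5/126)/(151/306) = 85/1057

85/1057
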